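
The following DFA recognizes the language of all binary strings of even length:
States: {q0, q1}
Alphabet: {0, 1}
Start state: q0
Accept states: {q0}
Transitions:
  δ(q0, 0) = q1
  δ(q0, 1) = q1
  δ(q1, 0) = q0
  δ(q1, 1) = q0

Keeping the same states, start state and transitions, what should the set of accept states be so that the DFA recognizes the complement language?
The DFA is complete (every state has a transition on every symbol), so the complement
is recognized by the same DFA with accepting and non-accepting states swapped.
Original accept states: {q0}
Complement accept states = All states - Original accept states
= {q0, q1} - {q0}
= {q1}
Complement language: strings of ODD length

Final answer: {q1}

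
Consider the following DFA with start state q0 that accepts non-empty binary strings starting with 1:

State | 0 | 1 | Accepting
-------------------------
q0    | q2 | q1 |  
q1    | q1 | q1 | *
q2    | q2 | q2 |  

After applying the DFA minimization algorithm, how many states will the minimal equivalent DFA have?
All 3 states are reachable from q0, so none can be removed as unreachable.
Table-filling: first mark every (accepting, non-accepting) pair as distinguishable (accepting: {q1}; non-accepting: {q0, q2}).
Round 1: (q0, q2) on '1' go to q1 and q2, already distinguishable → mark.
Every pair of states is distinguishable, so the DFA is already minimal.
Equivalence classes: {q0}, {q1}, {q2} → 3 states.

Final answer: 3 states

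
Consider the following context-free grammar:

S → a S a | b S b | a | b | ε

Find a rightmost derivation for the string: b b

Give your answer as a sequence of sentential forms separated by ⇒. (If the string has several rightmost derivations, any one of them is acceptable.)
Start with S.
Step 1: the rightmost non-terminal is S; apply S → b S b:  b S b
Step 2: the rightmost non-terminal is S; apply S → ε:  b b

Final answer: S ⇒ b S b ⇒ b b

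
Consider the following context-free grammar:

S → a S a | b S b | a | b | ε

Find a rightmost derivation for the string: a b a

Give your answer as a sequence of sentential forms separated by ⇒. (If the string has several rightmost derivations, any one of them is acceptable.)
Start with S.
Step 1: the rightmost non-terminal is S; apply S → a S a:  a S a
Step 2: the rightmost non-terminal is S; apply S → b:  a b a

Final answer: S ⇒ a S a ⇒ a b a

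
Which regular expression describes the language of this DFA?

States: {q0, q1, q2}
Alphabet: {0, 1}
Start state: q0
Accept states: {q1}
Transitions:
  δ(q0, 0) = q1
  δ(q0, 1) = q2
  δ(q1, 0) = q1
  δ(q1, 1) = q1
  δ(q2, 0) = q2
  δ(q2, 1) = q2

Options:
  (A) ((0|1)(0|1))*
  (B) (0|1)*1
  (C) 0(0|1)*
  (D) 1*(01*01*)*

Testing sample strings against the DFA:
  '10011' -> rejected
  '10111' -> rejected
  '0111' -> accepted
  '000' -> accepted
Checking each option for a counterexample:
  (A) ((0|1)(0|1))*: ε is rejected by the DFA but matches the regex → eliminated
  (B) (0|1)*1: '0' is accepted by the DFA but does not match the regex → eliminated
  (C) 0(0|1)*: agrees with the DFA on all strings of length ≤ 4
  (D) 1*(01*01*)*: ε is rejected by the DFA but matches the regex → eliminated
Only (C) 0(0|1)* is consistent with the DFA.

Final answer: (C) 0(0|1)*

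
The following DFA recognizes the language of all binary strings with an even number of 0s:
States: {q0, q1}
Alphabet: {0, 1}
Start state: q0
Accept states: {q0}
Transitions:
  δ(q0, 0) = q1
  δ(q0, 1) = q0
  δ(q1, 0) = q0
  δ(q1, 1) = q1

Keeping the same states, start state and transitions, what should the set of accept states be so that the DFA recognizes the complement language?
The DFA is complete (every state has a transition on every symbol), so the complement
is recognized by the same DFA with accepting and non-accepting states swapped.
Original accept states: {q0}
Complement accept states = All states - Original accept states
= {q0, q1} - {q0}
= {q1}
Complement language: strings with an ODD number of 0s

Final answer: {q1}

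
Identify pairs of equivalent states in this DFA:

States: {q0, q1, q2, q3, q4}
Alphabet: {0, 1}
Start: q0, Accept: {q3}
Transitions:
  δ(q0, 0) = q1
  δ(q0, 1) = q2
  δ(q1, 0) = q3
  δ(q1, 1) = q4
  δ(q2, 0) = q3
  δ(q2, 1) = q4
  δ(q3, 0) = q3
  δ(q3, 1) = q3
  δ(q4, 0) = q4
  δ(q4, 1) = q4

Using the table-filling algorithm:
Round 0 – mark pairs where exactly one state is accepting: (q0,q3), (q1,q3), (q2,q3), (q3,q4)
Round 1 – newly marked: (q0,q1) [on 0: q1 vs q3, already marked]; (q0,q2) [on 0: q1 vs q3, already marked]; (q1,q4) [on 0: q3 vs q4, already marked]; (q2,q4) [on 0: q3 vs q4, already marked]
Round 2 – newly marked: (q0,q4) [on 0: q1 vs q4, already marked]
No further pairs can be marked.
(q1, q2) unmarked: δ(q1,0)=q3, δ(q2,0)=q3; δ(q1,1)=q4, δ(q2,1)=q4 → equivalent
Equivalent pairs: (q1, q2)

Final answer: Equivalent pairs: (q1, q2)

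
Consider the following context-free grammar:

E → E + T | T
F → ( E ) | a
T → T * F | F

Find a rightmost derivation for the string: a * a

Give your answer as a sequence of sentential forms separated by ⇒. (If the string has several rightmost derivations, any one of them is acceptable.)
Start with E.
Step 1: the rightmost non-terminal is E; apply E → T:  T
Step 2: the rightmost non-terminal is T; apply T → T * F:  T * F
Step 3: the rightmost non-terminal is F; apply F → a:  T * a
Step 4: the rightmost non-terminal is T; apply T → F:  F * a
Step 5: the rightmost non-terminal is F; apply F → a:  a * a

Final answer: E ⇒ T ⇒ T * F ⇒ T * a ⇒ F * a ⇒ a * a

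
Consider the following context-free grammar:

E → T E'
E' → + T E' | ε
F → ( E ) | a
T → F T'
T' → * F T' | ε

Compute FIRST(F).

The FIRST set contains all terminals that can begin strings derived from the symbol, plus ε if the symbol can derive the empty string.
FIRST(F): F → ( E ) contributes '(' and F → a contributes 'a', so FIRST(F) = {(, a}. F is not nullable.

Final answer: {(, a}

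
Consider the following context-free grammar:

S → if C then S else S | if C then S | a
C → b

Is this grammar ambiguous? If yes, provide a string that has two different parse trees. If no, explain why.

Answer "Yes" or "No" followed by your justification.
The 'dangling else' can attach to either if. Two leftmost derivations of  if b then if b then a else a:
  (1) S ⇒ if C then S else S ⇒ if b then S else S ⇒ if b then if C then S else S ⇒ if b then if b then S else S ⇒ if b then if b then a else S ⇒ if b then if b then a else a   (else belongs to the outer if)
  (2) S ⇒ if C then S ⇒ if b then S ⇒ if b then if C then S else S ⇒ if b then if b then S else S ⇒ if b then if b then a else S ⇒ if b then if b then a else a   (else belongs to the inner if)
Two distinct parse trees for the same string, so the grammar is ambiguous.

Final answer: Yes - the string 'if b then if b then a else a' has two distinct leftmost derivations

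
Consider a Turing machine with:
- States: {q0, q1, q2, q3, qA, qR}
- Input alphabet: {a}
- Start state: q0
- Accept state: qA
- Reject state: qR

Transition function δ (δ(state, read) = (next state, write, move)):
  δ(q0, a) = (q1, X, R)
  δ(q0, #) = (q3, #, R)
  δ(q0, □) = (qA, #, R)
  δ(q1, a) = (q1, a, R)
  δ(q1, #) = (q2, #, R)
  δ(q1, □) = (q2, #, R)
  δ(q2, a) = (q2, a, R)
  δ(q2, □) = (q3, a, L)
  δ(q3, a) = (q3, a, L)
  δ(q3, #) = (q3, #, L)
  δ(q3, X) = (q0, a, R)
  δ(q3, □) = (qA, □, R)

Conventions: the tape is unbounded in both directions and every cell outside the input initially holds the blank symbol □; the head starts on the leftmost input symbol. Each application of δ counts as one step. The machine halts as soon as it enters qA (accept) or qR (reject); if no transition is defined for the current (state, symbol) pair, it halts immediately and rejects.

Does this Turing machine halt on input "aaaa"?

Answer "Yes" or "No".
Trace (configuration after each step, as tape_left[state]tape_right with head position):
Step 0: [q0]aaaa (head at position 0)
Step 1: X[q1]aaa (head 1)
Step 2: Xa[q1]aa (head 2)
Step 3: Xaa[q1]a (head 3)
Step 4: Xaaa[q1]□ (head 4)
Step 5: Xaaa#[q2]□ (head 5)
Step 6: Xaaa[q3]#a (head 4)
Step 7: Xaa[q3]a#a (head 3)
Step 8: Xa[q3]aa#a (head 2)
Step 9: X[q3]aaa#a (head 1)
Step 10: [q3]Xaaa#a (head 0)
Step 11: a[q0]aaa#a (head 1)
Step 12: aX[q1]aa#a (head 2)
Step 13: aXa[q1]a#a (head 3)
Step 14: aXaa[q1]#a (head 4)
Step 15: aXaa#[q2]a (head 5)
Step 16: aXaa#a[q2]□ (head 6)
Step 17: aXaa#[q3]aa (head 5)
Step 18: aXaa[q3]#aa (head 4)
Step 19: aXa[q3]a#aa (head 3)
Step 20: aX[q3]aa#aa (head 2)
Step 21: a[q3]Xaa#aa (head 1)
Step 22: aa[q0]aa#aa (head 2)
Step 23: aaX[q1]a#aa (head 3)
Step 24: aaXa[q1]#aa (head 4)
Step 25: aaXa#[q2]aa (head 5)
Step 26: aaXa#a[q2]a (head 6)
Step 27: aaXa#aa[q2]□ (head 7)
Step 28: aaXa#a[q3]aa (head 6)
Step 29: aaXa#[q3]aaa (head 5)
Step 30: aaXa[q3]#aaa (head 4)
Step 31: aaX[q3]a#aaa (head 3)
Step 32: aa[q3]Xa#aaa (head 2)
Step 33: aaa[q0]a#aaa (head 3)
Step 34: aaaX[q1]#aaa (head 4)
Step 35: aaaX#[q2]aaa (head 5)
Step 36: aaaX#a[q2]aa (head 6)
Step 37: aaaX#aa[q2]a (head 7)
Step 38: aaaX#aaa[q2]□ (head 8)
Step 39: aaaX#aa[q3]aa (head 7)
Step 40: aaaX#a[q3]aaa (head 6)
Step 41: aaaX#[q3]aaaa (head 5)
Step 42: aaaX[q3]#aaaa (head 4)
Step 43: aaa[q3]X#aaaa (head 3)
Step 44: aaaa[q0]#aaaa (head 4)
Step 45: aaaa#[q3]aaaa (head 5)
Step 46: aaaa[q3]#aaaa (head 4)
Step 47: aaa[q3]a#aaaa (head 3)
Step 48: aa[q3]aa#aaaa (head 2)
Step 49: a[q3]aaa#aaaa (head 1)
Step 50: [q3]aaaa#aaaa (head 0)
Step 51: [q3]□aaaa#aaaa (head -1)
Step 52: □[qA]aaaa#aaaa (head 0)
The machine is in qA, so it halts and accepts.
It halts after 52 steps.

Final answer: Yes - halts after 52 steps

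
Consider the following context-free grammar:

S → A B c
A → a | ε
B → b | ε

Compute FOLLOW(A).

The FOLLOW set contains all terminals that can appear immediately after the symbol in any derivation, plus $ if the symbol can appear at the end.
A occurs in S → A B c followed by B c. Add FIRST(B) minus ε = {b}; B is nullable (B → ε), so what follows B can also follow A: the terminal c. FOLLOW(A) = {b, c}.

Final answer: {b, c}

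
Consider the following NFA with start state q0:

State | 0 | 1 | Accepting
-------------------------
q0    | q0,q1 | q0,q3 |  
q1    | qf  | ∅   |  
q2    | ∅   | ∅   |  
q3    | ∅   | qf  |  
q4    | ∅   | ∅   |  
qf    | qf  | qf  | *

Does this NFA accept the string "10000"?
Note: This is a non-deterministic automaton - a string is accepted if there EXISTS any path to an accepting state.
Track the set of states the NFA could be in: start {q0}
Read '1': {q0} → {q0, q3}
Read '0': {q0, q3} → {q0, q1}
Read '0': {q0, q1} → {q0, q1, qf}
Read '0': {q0, q1, qf} → {q0, q1, qf}
Read '0': {q0, q1, qf} → {q0, q1, qf}
Final set {q0, q1, qf} contains accepting state(s) {qf} → accepted.

Final answer: Yes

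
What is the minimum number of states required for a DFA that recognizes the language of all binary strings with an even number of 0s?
Language: binary strings with an even number of 0s
Lower bound (Myhill–Nerode): the prefixes ε, 0 are pairwise distinguishable:
  ε vs 0: suffix ε distinguishes them (ε has zero 0s (accepted), 0 has one 0 (rejected))
So any DFA needs at least 2 states.
Upper bound: a DFA with 2 states exists (one state per class above).
Minimum states: 2

Final answer: 2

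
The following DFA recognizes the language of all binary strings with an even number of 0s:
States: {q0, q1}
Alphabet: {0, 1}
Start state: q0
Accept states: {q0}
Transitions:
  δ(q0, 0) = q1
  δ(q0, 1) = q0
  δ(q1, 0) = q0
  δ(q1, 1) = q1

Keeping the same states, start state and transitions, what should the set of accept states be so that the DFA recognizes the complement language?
The DFA is complete (every state has a transition on every symbol), so the complement
is recognized by the same DFA with accepting and non-accepting states swapped.
Original accept states: {q0}
Complement accept states = All states - Original accept states
= {q0, q1} - {q0}
= {q1}
Complement language: strings with an ODD number of 0s

Final answer: {q1}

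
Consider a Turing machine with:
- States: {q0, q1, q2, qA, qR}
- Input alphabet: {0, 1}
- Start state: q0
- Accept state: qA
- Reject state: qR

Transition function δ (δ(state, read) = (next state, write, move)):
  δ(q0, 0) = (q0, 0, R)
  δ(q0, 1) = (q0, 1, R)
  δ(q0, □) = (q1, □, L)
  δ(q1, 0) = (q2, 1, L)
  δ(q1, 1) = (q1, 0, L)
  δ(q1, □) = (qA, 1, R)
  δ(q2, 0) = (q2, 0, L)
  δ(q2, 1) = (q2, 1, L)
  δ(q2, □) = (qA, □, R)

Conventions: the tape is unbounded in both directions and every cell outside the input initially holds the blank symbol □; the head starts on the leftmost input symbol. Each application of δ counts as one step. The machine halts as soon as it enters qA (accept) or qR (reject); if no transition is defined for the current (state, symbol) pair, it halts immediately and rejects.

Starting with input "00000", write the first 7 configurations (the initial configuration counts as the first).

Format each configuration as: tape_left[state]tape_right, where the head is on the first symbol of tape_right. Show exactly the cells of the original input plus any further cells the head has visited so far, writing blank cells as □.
Step 0: [q0]00000 (head at position 0)
Step 1: δ(q0, 0) = (q0, 0, R)  ⊢  0[q0]0000 (head at position 1)
Step 2: δ(q0, 0) = (q0, 0, R)  ⊢  00[q0]000 (head at position 2)
Step 3: δ(q0, 0) = (q0, 0, R)  ⊢  000[q0]00 (head at position 3)
Step 4: δ(q0, 0) = (q0, 0, R)  ⊢  0000[q0]0 (head at position 4)
Step 5: δ(q0, 0) = (q0, 0, R)  ⊢  00000[q0]□ (head at position 5)
Step 6: δ(q0, □) = (q1, □, L)  ⊢  0000[q1]0□ (head at position 4)

Final answer: [q0]00000 ⊢ 0[q0]0000 ⊢ 00[q0]000 ⊢ 000[q0]00 ⊢ 0000[q0]0 ⊢ 00000[q0]□ ⊢ 0000[q1]0□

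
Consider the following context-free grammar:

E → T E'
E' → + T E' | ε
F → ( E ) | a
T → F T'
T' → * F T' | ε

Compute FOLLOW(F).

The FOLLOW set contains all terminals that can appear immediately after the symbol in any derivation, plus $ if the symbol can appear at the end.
Useful FIRST sets: FIRST(E') = {+, ε}, FIRST(T') = {*, ε} (both E' and T' are nullable).
FOLLOW(E): E is the start symbol → $; E appears in F → ( E ) followed by ')' → FOLLOW(E) = {), $}.
FOLLOW(E'): E' appears at the right end of E → T E' and of E' → + T E', so FOLLOW(E') ⊇ FOLLOW(E) (the second occurrence adds nothing new). FOLLOW(E') = {), $}.
FOLLOW(T): in E → T E' and E' → + T E', T is followed by E': add FIRST(E') minus ε = {+}; since E' is nullable, also add FOLLOW(E) and FOLLOW(E') = {), $}. FOLLOW(T) = {+, ), $}.
FOLLOW(T'): T' appears at the right end of T → F T' and of T' → * F T', so FOLLOW(T') = FOLLOW(T) = {+, ), $}.
FOLLOW(F): in T → F T' and T' → * F T', F is followed by T': add FIRST(T') minus ε = {*}; since T' is nullable, also add FOLLOW(T) and FOLLOW(T') = {+, ), $}. FOLLOW(F) = {*, +, ), $}.

Final answer: {$, ), *, +}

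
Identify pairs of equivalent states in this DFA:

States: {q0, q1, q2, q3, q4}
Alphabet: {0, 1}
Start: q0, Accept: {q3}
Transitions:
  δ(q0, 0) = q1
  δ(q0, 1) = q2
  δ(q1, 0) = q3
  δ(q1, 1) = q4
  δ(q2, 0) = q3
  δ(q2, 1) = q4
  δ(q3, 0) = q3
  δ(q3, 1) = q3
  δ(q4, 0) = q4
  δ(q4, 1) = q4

Using the table-filling algorithm:
Round 0 – mark pairs where exactly one state is accepting: (q0,q3), (q1,q3), (q2,q3), (q3,q4)
Round 1 – newly marked: (q0,q1) [on 0: q1 vs q3, already marked]; (q0,q2) [on 0: q1 vs q3, already marked]; (q1,q4) [on 0: q3 vs q4, already marked]; (q2,q4) [on 0: q3 vs q4, already marked]
Round 2 – newly marked: (q0,q4) [on 0: q1 vs q4, already marked]
No further pairs can be marked.
(q1, q2) unmarked: δ(q1,0)=q3, δ(q2,0)=q3; δ(q1,1)=q4, δ(q2,1)=q4 → equivalent
Equivalent pairs: (q1, q2)

Final answer: Equivalent pairs: (q1, q2)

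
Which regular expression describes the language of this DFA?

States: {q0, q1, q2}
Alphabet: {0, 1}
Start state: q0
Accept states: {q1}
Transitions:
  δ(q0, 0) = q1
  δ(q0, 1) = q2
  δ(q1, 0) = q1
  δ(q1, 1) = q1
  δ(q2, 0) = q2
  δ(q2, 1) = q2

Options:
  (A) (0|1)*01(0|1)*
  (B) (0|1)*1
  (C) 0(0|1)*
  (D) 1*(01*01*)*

Testing sample strings against the DFA:
  '10' -> rejected
  '10' -> rejected
  '0101' -> accepted
  '11001' -> rejected
Checking each option for a counterexample:
  (A) (0|1)*01(0|1)*: '0' is accepted by the DFA but does not match the regex → eliminated
  (B) (0|1)*1: '0' is accepted by the DFA but does not match the regex → eliminated
  (C) 0(0|1)*: agrees with the DFA on all strings of length ≤ 4
  (D) 1*(01*01*)*: ε is rejected by the DFA but matches the regex → eliminated
Only (C) 0(0|1)* is consistent with the DFA.

Final answer: (C) 0(0|1)*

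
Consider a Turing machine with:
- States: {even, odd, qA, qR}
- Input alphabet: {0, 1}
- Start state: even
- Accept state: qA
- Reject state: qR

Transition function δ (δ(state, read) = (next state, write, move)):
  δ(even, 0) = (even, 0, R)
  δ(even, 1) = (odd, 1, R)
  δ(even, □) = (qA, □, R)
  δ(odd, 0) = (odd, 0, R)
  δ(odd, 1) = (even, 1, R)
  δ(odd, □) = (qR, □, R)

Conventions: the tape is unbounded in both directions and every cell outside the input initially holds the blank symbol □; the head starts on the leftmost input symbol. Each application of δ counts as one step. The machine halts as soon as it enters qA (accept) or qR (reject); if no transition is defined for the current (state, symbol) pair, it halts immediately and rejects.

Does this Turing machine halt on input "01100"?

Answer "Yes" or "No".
Step 0: [even]01100 (head at position 0)
Step 1: δ(even, 0) = (even, 0, R)  ⊢  0[even]1100 (head at position 1)
Step 2: δ(even, 1) = (odd, 1, R)  ⊢  01[odd]100 (head at position 2)
Step 3: δ(odd, 1) = (even, 1, R)  ⊢  011[even]00 (head at position 3)
Step 4: δ(even, 0) = (even, 0, R)  ⊢  0110[even]0 (head at position 4)
Step 5: δ(even, 0) = (even, 0, R)  ⊢  01100[even]□ (head at position 5)
Step 6: δ(even, □) = (qA, □, R)  ⊢  01100□[qA]□ (head at position 6)
The machine is in qA, so it halts and accepts.
It halts after 6 steps.

Final answer: Yes - halts after 6 steps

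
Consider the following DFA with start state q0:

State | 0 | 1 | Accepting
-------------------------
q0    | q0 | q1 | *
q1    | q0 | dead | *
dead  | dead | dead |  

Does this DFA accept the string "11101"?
Start in q0.
Read '1': q0 → q1
Read '1': q1 → dead
Read '1': dead → dead
Read '0': dead → dead
Read '1': dead → dead
Final state dead is not accepting, so the string is rejected.

Final answer: No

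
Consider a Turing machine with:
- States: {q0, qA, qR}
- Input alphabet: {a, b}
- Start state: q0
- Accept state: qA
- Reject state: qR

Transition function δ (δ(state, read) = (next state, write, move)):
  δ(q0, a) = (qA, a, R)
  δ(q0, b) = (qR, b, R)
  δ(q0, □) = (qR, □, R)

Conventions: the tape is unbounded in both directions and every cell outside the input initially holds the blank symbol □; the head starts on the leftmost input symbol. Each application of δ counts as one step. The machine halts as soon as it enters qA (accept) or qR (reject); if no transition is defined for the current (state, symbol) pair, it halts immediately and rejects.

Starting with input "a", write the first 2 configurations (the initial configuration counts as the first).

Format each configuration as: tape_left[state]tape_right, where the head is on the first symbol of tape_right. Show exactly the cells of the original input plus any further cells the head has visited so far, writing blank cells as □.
Step 0: [q0]a (head at position 0)
Step 1: δ(q0, a) = (qA, a, R)  ⊢  a[qA]□ (head at position 1)

Final answer: [q0]a ⊢ a[qA]□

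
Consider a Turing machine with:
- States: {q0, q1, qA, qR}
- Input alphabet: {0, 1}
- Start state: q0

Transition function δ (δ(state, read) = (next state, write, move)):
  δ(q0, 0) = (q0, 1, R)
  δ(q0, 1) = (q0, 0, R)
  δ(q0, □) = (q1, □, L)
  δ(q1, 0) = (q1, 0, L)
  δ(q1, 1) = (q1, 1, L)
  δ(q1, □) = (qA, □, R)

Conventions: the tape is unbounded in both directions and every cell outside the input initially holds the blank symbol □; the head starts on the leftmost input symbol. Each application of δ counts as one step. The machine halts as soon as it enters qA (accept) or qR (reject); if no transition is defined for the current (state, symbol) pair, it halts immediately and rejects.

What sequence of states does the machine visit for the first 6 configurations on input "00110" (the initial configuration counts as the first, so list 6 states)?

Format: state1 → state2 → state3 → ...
Step 0: [q0]00110 (head at position 0)
Step 1: δ(q0, 0) = (q0, 1, R)  ⊢  1[q0]0110 (head at position 1)
Step 2: δ(q0, 0) = (q0, 1, R)  ⊢  11[q0]110 (head at position 2)
Step 3: δ(q0, 1) = (q0, 0, R)  ⊢  110[q0]10 (head at position 3)
Step 4: δ(q0, 1) = (q0, 0, R)  ⊢  1100[q0]0 (head at position 4)
Step 5: δ(q0, 0) = (q0, 1, R)  ⊢  11001[q0]□ (head at position 5)
Reading off the states of these 6 configurations: q0 → q0 → q0 → q0 → q0 → q0

Final answer: q0 → q0 → q0 → q0 → q0 → q0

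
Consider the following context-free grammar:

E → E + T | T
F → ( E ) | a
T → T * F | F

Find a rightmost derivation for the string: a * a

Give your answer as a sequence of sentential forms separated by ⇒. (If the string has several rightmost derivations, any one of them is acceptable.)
Start with E.
Step 1: the rightmost non-terminal is E; apply E → T:  T
Step 2: the rightmost non-terminal is T; apply T → T * F:  T * F
Step 3: the rightmost non-terminal is F; apply F → a:  T * a
Step 4: the rightmost non-terminal is T; apply T → F:  F * a
Step 5: the rightmost non-terminal is F; apply F → a:  a * a

Final answer: E ⇒ T ⇒ T * F ⇒ T * a ⇒ F * a ⇒ a * a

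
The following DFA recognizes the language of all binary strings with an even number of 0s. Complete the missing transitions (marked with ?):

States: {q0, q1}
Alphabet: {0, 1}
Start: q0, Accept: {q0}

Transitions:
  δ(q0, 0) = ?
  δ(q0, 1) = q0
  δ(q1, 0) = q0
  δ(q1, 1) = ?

What each state remembers (consistent with the given transitions and accept states):
  q0: an even number of 0s has been read so far
  q1: an odd number of 0s has been read so far
Filling in the missing entries:
  δ(q0, 0): in q0 (an even number of 0s has been read so far), after reading 0 we have: an odd number of 0s has been read so far → q1
  δ(q1, 1): in q1 (an odd number of 0s has been read so far), after reading 1 we have: an odd number of 0s has been read so far → q1

Final answer: δ(q0, 0) = q1; δ(q1, 1) = q1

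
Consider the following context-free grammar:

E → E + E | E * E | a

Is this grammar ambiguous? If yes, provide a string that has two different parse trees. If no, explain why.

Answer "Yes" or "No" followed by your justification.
Two different leftmost derivations of a + a * a:
  (1) E ⇒ E + E ⇒ a + E ⇒ a + E * E ⇒ a + a * E ⇒ a + a * a   (tree groups a + (a * a))
  (2) E ⇒ E * E ⇒ E + E * E ⇒ a + E * E ⇒ a + a * E ⇒ a + a * a   (tree groups (a + a) * a)
Two distinct leftmost derivations = two distinct parse trees, so the grammar is ambiguous.

Final answer: Yes - the string 'a + a * a' has two distinct leftmost derivations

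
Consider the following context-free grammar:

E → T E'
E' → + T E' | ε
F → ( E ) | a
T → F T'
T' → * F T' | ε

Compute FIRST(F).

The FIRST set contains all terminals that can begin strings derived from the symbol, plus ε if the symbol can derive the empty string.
FIRST(F): F → ( E ) contributes '(' and F → a contributes 'a', so FIRST(F) = {(, a}. F is not nullable.

Final answer: {(, a}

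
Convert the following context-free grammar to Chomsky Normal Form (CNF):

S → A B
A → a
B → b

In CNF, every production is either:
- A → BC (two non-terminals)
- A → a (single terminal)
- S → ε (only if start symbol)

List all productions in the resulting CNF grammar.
The grammar has no ε-productions or unit productions to eliminate.
S → A B is already in CNF (two non-terminals) – keep it.
A → a is already in CNF (single terminal) – keep it.
B → b is already in CNF (single terminal) – keep it.
Resulting CNF grammar (3 productions): A → a; B → b; S → A B

Final answer: A → a; B → b; S → A B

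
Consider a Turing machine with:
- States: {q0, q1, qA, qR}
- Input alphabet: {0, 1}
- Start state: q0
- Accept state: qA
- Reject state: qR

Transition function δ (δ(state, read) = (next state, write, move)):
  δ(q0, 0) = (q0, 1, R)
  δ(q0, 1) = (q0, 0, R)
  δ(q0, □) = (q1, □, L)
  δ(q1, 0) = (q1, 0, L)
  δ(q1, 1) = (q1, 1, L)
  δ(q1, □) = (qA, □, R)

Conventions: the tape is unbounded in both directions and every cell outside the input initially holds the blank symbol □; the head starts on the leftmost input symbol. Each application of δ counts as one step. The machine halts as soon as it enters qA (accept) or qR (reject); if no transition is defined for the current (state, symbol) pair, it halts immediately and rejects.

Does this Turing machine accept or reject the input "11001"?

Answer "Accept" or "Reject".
Step 0: [q0]11001 (head at position 0)
Step 1: δ(q0, 1) = (q0, 0, R)  ⊢  0[q0]1001 (head at position 1)
Step 2: δ(q0, 1) = (q0, 0, R)  ⊢  00[q0]001 (head at position 2)
Step 3: δ(q0, 0) = (q0, 1, R)  ⊢  001[q0]01 (head at position 3)
Step 4: δ(q0, 0) = (q0, 1, R)  ⊢  0011[q0]1 (head at position 4)
Step 5: δ(q0, 1) = (q0, 0, R)  ⊢  00110[q0]□ (head at position 5)
Step 6: δ(q0, □) = (q1, □, L)  ⊢  0011[q1]0□ (head at position 4)
Step 7: δ(q1, 0) = (q1, 0, L)  ⊢  001[q1]10□ (head at position 3)
Step 8: δ(q1, 1) = (q1, 1, L)  ⊢  00[q1]110□ (head at position 2)
Step 9: δ(q1, 1) = (q1, 1, L)  ⊢  0[q1]0110□ (head at position 1)
Step 10: δ(q1, 0) = (q1, 0, L)  ⊢  [q1]00110□ (head at position 0)
Step 11: δ(q1, 0) = (q1, 0, L)  ⊢  [q1]□00110□ (head at position -1)
Step 12: δ(q1, □) = (qA, □, R)  ⊢  □[qA]00110□ (head at position 0)
The machine is in qA, so it halts and accepts.

Final answer: Accept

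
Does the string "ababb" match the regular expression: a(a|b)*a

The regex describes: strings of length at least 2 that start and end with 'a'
No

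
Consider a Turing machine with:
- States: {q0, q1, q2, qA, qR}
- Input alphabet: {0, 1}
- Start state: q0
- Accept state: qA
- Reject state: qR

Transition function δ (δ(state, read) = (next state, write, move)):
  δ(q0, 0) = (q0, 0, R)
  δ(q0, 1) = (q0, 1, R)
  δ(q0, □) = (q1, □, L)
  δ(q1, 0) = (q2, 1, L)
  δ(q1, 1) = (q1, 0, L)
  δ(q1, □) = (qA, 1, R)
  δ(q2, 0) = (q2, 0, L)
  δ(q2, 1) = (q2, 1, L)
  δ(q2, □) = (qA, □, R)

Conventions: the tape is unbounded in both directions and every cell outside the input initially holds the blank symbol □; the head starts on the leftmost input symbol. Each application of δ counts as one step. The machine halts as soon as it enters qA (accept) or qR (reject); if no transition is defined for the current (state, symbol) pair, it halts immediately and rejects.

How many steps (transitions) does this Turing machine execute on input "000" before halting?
Step 0: [q0]000 (head at position 0)
Step 1: δ(q0, 0) = (q0, 0, R)  ⊢  0[q0]00 (head at position 1)
Step 2: δ(q0, 0) = (q0, 0, R)  ⊢  00[q0]0 (head at position 2)
Step 3: δ(q0, 0) = (q0, 0, R)  ⊢  000[q0]□ (head at position 3)
Step 4: δ(q0, □) = (q1, □, L)  ⊢  00[q1]0□ (head at position 2)
Step 5: δ(q1, 0) = (q2, 1, L)  ⊢  0[q2]01□ (head at position 1)
Step 6: δ(q2, 0) = (q2, 0, L)  ⊢  [q2]001□ (head at position 0)
Step 7: δ(q2, 0) = (q2, 0, L)  ⊢  [q2]□001□ (head at position -1)
Step 8: δ(q2, □) = (qA, □, R)  ⊢  □[qA]001□ (head at position 0)
The machine is in qA, so it halts and accepts.
Number of transitions executed: 8.

Final answer: 8 steps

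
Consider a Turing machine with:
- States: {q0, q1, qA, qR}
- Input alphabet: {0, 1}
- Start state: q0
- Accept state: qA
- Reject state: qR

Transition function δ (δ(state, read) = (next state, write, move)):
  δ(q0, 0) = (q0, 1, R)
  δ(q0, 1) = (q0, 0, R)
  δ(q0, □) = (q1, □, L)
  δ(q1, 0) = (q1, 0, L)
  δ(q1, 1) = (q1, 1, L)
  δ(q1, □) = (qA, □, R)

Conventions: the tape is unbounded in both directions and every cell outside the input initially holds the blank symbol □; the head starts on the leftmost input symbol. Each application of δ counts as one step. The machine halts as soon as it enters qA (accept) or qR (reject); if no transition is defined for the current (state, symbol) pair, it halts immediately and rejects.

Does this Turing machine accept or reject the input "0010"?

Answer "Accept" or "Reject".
Step 0: [q0]0010 (head at position 0)
Step 1: δ(q0, 0) = (q0, 1, R)  ⊢  1[q0]010 (head at position 1)
Step 2: δ(q0, 0) = (q0, 1, R)  ⊢  11[q0]10 (head at position 2)
Step 3: δ(q0, 1) = (q0, 0, R)  ⊢  110[q0]0 (head at position 3)
Step 4: δ(q0, 0) = (q0, 1, R)  ⊢  1101[q0]□ (head at position 4)
Step 5: δ(q0, □) = (q1, □, L)  ⊢  110[q1]1□ (head at position 3)
Step 6: δ(q1, 1) = (q1, 1, L)  ⊢  11[q1]01□ (head at position 2)
Step 7: δ(q1, 0) = (q1, 0, L)  ⊢  1[q1]101□ (head at position 1)
Step 8: δ(q1, 1) = (q1, 1, L)  ⊢  [q1]1101□ (head at position 0)
Step 9: δ(q1, 1) = (q1, 1, L)  ⊢  [q1]□1101□ (head at position -1)
Step 10: δ(q1, □) = (qA, □, R)  ⊢  □[qA]1101□ (head at position 0)
The machine is in qA, so it halts and accepts.

Final answer: Accept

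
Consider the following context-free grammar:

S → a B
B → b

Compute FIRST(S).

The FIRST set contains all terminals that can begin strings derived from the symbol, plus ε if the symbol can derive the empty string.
S has the single production S → a B, whose right-hand side begins with the terminal a. So FIRST(S) = {a}.

Final answer: {a}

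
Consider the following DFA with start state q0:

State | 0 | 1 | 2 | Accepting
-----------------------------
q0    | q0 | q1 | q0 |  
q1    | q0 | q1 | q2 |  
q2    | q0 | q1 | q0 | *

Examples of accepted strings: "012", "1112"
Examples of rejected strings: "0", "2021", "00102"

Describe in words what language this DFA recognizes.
strings over {0,1,2} ending with '12'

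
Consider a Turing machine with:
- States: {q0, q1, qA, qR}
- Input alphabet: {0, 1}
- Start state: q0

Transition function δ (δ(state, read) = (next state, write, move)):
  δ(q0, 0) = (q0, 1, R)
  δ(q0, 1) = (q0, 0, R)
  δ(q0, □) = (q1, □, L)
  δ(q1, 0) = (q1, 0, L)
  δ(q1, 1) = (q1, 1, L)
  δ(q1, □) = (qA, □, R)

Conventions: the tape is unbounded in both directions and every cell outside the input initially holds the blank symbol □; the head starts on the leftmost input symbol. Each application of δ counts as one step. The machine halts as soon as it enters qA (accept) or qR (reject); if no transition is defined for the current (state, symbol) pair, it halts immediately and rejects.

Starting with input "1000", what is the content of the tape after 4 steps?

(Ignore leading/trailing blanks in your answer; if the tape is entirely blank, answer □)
Step 0: [q0]1000 (head at position 0)
Step 1: δ(q0, 1) = (q0, 0, R)  ⊢  0[q0]000 (head at position 1)
Step 2: δ(q0, 0) = (q0, 1, R)  ⊢  01[q0]00 (head at position 2)
Step 3: δ(q0, 0) = (q0, 1, R)  ⊢  011[q0]0 (head at position 3)
Step 4: δ(q0, 0) = (q0, 1, R)  ⊢  0111[q0]□ (head at position 4)
Tape after 4 steps (ignoring surrounding blanks): 0111

Final answer: Tape: 0111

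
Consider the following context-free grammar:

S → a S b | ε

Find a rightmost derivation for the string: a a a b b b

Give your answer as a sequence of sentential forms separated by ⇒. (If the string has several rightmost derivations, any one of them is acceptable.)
Start with S.
Step 1: the rightmost non-terminal is S; apply S → a S b:  a S b
Step 2: the rightmost non-terminal is S; apply S → a S b:  a a S b b
Step 3: the rightmost non-terminal is S; apply S → a S b:  a a a S b b b
Step 4: the rightmost non-terminal is S; apply S → ε:  a a a b b b

Final answer: S ⇒ a S b ⇒ a a S b b ⇒ a a a S b b b ⇒ a a a b b b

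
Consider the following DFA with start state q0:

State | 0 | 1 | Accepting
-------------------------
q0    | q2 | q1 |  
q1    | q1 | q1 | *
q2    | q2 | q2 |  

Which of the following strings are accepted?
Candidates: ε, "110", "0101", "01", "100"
ε: q0; q0 is not accepting → rejected
"110": q0 → q1 → q1 → q1; q1 is accepting → accepted
"0101": q0 → q2 → q2 → q2 → q2; q2 is not accepting → rejected
"01": q0 → q2 → q2; q2 is not accepting → rejected
"100": q0 → q1 → q1 → q1; q1 is accepting → accepted

Final answer: "110", "100"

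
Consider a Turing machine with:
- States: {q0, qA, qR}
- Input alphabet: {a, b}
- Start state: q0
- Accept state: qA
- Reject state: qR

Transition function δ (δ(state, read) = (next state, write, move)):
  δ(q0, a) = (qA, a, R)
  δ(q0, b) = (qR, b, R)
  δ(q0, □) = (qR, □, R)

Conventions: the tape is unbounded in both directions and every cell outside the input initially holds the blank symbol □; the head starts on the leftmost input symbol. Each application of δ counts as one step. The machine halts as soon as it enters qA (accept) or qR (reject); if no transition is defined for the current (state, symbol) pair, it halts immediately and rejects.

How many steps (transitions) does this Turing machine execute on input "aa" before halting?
Step 0: [q0]aa (head at position 0)
Step 1: δ(q0, a) = (qA, a, R)  ⊢  a[qA]a (head at position 1)
The machine is in qA, so it halts and accepts.
Number of transitions executed: 1.

Final answer: 1 steps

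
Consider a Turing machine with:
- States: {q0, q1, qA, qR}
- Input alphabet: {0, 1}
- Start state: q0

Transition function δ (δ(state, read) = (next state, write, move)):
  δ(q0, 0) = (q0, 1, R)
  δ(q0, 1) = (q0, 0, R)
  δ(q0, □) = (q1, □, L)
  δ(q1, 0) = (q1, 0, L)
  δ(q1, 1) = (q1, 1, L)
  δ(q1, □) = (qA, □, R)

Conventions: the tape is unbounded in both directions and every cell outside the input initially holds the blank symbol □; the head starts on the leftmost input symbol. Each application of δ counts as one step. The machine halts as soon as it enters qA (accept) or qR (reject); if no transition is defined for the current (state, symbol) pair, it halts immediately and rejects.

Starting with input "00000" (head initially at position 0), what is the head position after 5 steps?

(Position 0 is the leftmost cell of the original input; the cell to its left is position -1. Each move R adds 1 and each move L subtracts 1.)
Step 0: [q0]00000 (head at position 0)
Step 1: δ(q0, 0) = (q0, 1, R)  ⊢  1[q0]0000 (head at position 1)
Step 2: δ(q0, 0) = (q0, 1, R)  ⊢  11[q0]000 (head at position 2)
Step 3: δ(q0, 0) = (q0, 1, R)  ⊢  111[q0]00 (head at position 3)
Step 4: δ(q0, 0) = (q0, 1, R)  ⊢  1111[q0]0 (head at position 4)
Step 5: δ(q0, 0) = (q0, 1, R)  ⊢  11111[q0]□ (head at position 5)
Head position after 5 steps: 5

Final answer: Position 5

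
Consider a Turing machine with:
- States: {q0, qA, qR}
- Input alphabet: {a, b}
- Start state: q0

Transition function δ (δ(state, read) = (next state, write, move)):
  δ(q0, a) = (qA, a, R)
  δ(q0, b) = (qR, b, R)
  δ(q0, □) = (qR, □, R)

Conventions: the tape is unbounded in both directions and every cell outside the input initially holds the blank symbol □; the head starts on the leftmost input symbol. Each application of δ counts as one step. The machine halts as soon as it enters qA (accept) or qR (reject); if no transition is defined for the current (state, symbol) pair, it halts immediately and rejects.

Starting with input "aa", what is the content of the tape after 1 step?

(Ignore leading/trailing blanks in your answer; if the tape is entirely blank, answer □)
Step 0: [q0]aa (head at position 0)
Step 1: δ(q0, a) = (qA, a, R)  ⊢  a[qA]a (head at position 1)
Tape after 1 step (ignoring surrounding blanks): aa

Final answer: Tape: aa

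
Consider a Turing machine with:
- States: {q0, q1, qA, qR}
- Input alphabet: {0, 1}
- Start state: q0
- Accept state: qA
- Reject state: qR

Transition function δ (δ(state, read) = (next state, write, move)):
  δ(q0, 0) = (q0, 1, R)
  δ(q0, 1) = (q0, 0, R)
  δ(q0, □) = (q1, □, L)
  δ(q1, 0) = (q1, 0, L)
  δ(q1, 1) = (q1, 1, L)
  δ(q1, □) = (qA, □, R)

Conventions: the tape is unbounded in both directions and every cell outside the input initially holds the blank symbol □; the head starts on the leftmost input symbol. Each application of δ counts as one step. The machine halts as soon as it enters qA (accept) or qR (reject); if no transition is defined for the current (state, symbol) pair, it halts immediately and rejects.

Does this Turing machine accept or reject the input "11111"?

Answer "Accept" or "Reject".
Step 0: [q0]11111 (head at position 0)
Step 1: δ(q0, 1) = (q0, 0, R)  ⊢  0[q0]1111 (head at position 1)
Step 2: δ(q0, 1) = (q0, 0, R)  ⊢  00[q0]111 (head at position 2)
Step 3: δ(q0, 1) = (q0, 0, R)  ⊢  000[q0]11 (head at position 3)
Step 4: δ(q0, 1) = (q0, 0, R)  ⊢  0000[q0]1 (head at position 4)
Step 5: δ(q0, 1) = (q0, 0, R)  ⊢  00000[q0]□ (head at position 5)
Step 6: δ(q0, □) = (q1, □, L)  ⊢  0000[q1]0□ (head at position 4)
Step 7: δ(q1, 0) = (q1, 0, L)  ⊢  000[q1]00□ (head at position 3)
Step 8: δ(q1, 0) = (q1, 0, L)  ⊢  00[q1]000□ (head at position 2)
Step 9: δ(q1, 0) = (q1, 0, L)  ⊢  0[q1]0000□ (head at position 1)
Step 10: δ(q1, 0) = (q1, 0, L)  ⊢  [q1]00000□ (head at position 0)
Step 11: δ(q1, 0) = (q1, 0, L)  ⊢  [q1]□00000□ (head at position -1)
Step 12: δ(q1, □) = (qA, □, R)  ⊢  □[qA]00000□ (head at position 0)
The machine is in qA, so it halts and accepts.

Final answer: Accept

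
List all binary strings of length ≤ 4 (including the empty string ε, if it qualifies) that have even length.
Checking every binary string of length 0 to 4:
  Length 0: accepted: ε | rejected: (none)
  Length 1: accepted: (none) | rejected: 0, 1
  Length 2: accepted: 00, 01, 10, 11 | rejected: (none)
  Length 3: accepted: (none) | rejected: 000, 001, 010, 011, 100, 101, 110, 111
  Length 4: accepted: 0000, 0001, 0010, 0011, 0100, 0101, 0110, 0111, 1000, 1001, 1010, 1011, 1100, 1101, 1110, 1111 | rejected: (none)
Total: 21 string(s).

Final answer: ε, 00, 01, 10, 11, 0000, 0001, 0010, 0011, 0100, 0101, 0110, 0111, 1000, 1001, 1010, 1011, 1100, 1101, 1110, 1111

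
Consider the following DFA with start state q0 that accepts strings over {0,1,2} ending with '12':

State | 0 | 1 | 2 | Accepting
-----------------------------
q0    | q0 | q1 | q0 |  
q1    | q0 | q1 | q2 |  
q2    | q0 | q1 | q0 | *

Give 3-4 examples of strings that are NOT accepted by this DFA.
Any strings that end in a non-accepting state work; for example:
"0201": q0 → q0 → q0 → q0 → q1; q1 is not accepting → rejected
"1010": q0 → q1 → q0 → q1 → q0; q0 is not accepting → rejected
"1222": q0 → q1 → q2 → q0 → q0; q0 is not accepting → rejected
"2221": q0 → q0 → q0 → q0 → q1; q1 is not accepting → rejected

Final answer: "0201", "1010", "1222", "2221"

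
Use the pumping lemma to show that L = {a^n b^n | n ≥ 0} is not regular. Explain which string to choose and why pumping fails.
Language: L = {a^n b^n | n ≥ 0} (equal numbers of a's followed by b's)
Step 1: Assume for contradiction that L is regular, with pumping length p.
Step 2: Choose s = a^p b^p. Then s ∈ L (it has p a's followed by p b's) and |s| ≥ p.
Step 3: Consider any decomposition s = xyz with |xy| ≤ p and |y| > 0. Since |xy| ≤ p and the first p symbols of s are all a's, y = a^k for some k with 1 ≤ k ≤ p.
Step 4: Pumping up (i = 2): xy²z = a^(p+k) b^p, which has more a's than b's, so xy²z ∉ L.
This contradicts the pumping lemma, so L is not regular.

Final answer: Choose s = a^p b^p. Since |xy| ≤ p, y = a^k with k ≥ 1. Then xy²z = a^(p+k) b^p ∉ L.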